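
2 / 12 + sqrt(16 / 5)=1 / 6 + 4 * sqrt(5) / 5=1.96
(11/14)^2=0.62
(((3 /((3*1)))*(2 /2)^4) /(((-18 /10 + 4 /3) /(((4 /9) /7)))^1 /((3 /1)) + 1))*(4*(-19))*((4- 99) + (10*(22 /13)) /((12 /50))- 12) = -2162960 /1131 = -1912.43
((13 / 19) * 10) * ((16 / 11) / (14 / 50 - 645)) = -26000 / 1684331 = -0.02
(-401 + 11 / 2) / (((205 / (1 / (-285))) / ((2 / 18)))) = 791 / 1051650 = 0.00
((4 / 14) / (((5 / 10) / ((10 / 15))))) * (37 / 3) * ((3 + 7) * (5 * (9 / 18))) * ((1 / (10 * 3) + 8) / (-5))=-35668 / 189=-188.72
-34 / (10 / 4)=-68 / 5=-13.60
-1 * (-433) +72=505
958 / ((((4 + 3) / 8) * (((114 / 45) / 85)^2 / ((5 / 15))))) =1038232500 / 2527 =410855.76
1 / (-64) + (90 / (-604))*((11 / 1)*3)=-47671 / 9664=-4.93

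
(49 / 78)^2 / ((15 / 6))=2401 / 15210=0.16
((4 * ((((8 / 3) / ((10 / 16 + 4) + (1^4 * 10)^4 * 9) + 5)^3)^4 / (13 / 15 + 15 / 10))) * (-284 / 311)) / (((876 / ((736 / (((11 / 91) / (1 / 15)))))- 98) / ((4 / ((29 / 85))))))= 2295312756857973089901467092646383927042564468171507172878874421727101908416817103302536729600 / 49792581786641687956315499455045780345395354208462644572565091617585340121903079284241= 46097484.29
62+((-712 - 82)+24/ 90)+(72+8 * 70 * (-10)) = -93896/ 15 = -6259.73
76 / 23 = 3.30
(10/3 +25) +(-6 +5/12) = 91/4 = 22.75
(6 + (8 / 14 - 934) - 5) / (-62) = 6527 / 434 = 15.04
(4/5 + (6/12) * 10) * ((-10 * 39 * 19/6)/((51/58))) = -415454/51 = -8146.16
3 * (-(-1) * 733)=2199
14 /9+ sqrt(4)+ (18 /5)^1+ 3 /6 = 689 /90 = 7.66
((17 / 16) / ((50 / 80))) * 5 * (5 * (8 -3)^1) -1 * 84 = 257 / 2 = 128.50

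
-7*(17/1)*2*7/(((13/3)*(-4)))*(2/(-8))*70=-87465/52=-1682.02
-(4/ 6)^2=-4/ 9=-0.44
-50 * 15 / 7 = -750 / 7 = -107.14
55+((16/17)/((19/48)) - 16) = 13365/323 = 41.38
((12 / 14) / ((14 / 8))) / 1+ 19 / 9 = 1147 / 441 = 2.60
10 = 10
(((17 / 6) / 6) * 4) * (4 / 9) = 68 / 81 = 0.84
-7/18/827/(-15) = 7/223290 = 0.00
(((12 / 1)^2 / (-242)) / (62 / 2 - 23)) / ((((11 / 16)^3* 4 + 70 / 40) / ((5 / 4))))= -1280 / 41987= -0.03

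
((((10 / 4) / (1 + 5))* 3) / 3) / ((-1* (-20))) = 1 / 48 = 0.02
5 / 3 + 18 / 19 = 149 / 57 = 2.61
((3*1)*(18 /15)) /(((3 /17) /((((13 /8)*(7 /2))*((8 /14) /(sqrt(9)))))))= 221 /10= 22.10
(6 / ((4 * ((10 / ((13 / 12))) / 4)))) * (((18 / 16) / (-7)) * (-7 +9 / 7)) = 117 / 196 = 0.60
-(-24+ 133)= -109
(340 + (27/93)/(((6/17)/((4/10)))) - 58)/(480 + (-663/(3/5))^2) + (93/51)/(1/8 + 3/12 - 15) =-46867611571/376583883975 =-0.12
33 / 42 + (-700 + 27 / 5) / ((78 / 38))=-921673 / 2730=-337.61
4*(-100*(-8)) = 3200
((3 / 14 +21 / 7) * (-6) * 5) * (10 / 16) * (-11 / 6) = 12375 / 112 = 110.49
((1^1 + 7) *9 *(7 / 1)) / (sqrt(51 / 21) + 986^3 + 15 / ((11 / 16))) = 0.00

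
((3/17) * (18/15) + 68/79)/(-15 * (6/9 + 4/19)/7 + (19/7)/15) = -2873598/4551427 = -0.63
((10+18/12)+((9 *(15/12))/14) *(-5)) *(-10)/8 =-2095/224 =-9.35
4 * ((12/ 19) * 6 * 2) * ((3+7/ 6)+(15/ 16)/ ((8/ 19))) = 7365/ 38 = 193.82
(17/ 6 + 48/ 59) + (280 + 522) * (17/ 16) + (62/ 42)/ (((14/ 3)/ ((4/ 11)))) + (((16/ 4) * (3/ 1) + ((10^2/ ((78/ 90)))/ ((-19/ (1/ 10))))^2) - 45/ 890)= 3597976253738155/ 4144154438424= 868.21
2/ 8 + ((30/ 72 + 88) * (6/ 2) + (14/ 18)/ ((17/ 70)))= 82223/ 306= 268.70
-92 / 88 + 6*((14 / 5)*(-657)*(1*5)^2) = -6070703 / 22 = -275941.05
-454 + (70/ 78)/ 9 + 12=-155107/ 351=-441.90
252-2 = 250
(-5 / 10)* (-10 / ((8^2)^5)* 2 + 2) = -536870907 / 536870912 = -1.00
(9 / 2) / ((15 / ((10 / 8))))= 3 / 8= 0.38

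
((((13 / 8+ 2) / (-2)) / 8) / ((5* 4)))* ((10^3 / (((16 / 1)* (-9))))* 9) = 725 / 1024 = 0.71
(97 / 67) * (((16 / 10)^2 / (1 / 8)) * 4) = 198656 / 1675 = 118.60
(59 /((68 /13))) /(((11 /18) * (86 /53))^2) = 174514743 /15213572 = 11.47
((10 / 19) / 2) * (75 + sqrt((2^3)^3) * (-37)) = 375 / 19-2960 * sqrt(2) / 19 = -200.58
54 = 54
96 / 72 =4 / 3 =1.33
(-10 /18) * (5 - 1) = -20 /9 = -2.22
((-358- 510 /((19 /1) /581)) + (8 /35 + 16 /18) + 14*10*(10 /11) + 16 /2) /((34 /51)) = -520651916 /21945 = -23725.31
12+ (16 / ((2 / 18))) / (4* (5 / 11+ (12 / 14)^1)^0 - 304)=288 / 25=11.52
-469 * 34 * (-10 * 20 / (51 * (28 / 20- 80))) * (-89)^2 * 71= -527522758000 / 1179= -447432364.72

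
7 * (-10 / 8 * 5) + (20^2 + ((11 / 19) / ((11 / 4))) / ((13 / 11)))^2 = 160098.79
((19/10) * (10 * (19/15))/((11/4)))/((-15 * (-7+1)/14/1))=10108/7425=1.36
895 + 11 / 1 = 906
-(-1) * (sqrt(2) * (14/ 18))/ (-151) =-0.01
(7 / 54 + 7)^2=148225 / 2916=50.83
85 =85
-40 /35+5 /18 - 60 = -7669 /126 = -60.87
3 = 3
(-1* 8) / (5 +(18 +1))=-1 / 3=-0.33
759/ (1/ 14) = 10626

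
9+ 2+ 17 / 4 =61 / 4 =15.25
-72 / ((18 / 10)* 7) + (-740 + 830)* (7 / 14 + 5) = 3425 / 7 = 489.29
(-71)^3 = -357911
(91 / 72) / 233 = 91 / 16776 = 0.01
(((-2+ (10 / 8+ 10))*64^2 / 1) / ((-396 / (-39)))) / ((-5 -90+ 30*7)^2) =123136 / 436425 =0.28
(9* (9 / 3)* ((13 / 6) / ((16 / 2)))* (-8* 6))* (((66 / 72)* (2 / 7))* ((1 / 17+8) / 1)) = -176319 / 238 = -740.84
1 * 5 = 5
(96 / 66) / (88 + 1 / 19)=304 / 18403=0.02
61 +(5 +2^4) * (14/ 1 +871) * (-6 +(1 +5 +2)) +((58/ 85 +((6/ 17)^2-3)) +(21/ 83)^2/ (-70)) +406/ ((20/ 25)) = 37736.31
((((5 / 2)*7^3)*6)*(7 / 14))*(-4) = -10290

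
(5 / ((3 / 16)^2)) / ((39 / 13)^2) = 1280 / 81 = 15.80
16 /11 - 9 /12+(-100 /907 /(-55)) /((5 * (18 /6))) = 84367 /119724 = 0.70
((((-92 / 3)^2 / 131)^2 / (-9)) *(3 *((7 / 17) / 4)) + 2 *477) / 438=33752843023 / 15525367929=2.17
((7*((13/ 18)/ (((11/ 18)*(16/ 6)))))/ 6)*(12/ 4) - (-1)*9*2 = 3441/ 176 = 19.55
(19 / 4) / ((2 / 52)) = 247 / 2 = 123.50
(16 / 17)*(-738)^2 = 8714304 / 17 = 512606.12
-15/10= -3/2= -1.50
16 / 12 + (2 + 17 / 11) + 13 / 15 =316 / 55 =5.75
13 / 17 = 0.76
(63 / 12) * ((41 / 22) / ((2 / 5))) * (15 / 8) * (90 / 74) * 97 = 281869875 / 52096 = 5410.59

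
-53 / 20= -2.65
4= 4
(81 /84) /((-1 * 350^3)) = -27 /1200500000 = -0.00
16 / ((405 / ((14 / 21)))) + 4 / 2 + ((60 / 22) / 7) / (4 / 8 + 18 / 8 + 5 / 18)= 21975766 / 10197495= 2.16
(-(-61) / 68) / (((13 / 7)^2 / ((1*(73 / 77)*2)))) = 31171 / 63206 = 0.49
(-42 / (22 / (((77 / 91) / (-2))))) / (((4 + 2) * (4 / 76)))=2.56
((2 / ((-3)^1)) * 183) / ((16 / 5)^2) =-1525 / 128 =-11.91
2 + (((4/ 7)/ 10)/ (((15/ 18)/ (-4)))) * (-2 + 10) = -34/ 175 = -0.19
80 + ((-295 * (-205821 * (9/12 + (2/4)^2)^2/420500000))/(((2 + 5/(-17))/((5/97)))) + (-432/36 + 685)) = 35628145418463/47314660000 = 753.00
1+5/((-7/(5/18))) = 101/126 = 0.80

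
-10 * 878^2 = -7708840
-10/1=-10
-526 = -526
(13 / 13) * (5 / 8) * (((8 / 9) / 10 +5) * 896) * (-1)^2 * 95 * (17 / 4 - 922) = -2236152940 / 9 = -248461437.78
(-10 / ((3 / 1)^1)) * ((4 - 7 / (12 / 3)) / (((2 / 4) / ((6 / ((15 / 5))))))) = -30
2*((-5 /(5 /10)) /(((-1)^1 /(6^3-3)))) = 4260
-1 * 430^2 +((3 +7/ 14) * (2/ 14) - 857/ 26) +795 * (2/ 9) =-7205476/ 39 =-184755.79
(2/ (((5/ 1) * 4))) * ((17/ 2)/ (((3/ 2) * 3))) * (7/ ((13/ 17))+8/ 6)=6953/ 3510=1.98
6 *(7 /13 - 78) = -6042 /13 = -464.77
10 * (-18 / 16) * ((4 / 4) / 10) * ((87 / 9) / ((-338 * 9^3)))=29 / 657072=0.00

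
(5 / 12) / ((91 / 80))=100 / 273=0.37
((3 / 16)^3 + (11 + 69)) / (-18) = -327707 / 73728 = -4.44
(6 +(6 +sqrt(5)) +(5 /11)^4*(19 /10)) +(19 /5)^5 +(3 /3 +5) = sqrt(5) +74159665293 /91506250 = 812.67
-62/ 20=-31/ 10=-3.10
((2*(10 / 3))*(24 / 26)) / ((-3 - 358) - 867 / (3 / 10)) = -80 / 42263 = -0.00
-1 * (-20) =20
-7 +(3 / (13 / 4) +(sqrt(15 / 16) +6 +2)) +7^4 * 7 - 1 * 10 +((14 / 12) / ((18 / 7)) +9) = sqrt(15) / 4 +23598961 / 1404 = 16809.35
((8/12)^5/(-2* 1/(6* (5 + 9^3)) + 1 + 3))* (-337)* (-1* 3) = 7915456/237789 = 33.29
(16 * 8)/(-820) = -32/205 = -0.16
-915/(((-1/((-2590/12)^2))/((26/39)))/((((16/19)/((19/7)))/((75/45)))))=5728717400/1083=5289674.42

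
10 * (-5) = -50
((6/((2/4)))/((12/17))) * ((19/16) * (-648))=-26163/2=-13081.50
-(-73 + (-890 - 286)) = 1249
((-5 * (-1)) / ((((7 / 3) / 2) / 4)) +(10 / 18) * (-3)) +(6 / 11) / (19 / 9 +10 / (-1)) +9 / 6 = 554585 / 32802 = 16.91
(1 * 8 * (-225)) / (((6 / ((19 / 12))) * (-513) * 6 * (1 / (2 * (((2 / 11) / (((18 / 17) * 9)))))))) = 425 / 72171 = 0.01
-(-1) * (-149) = -149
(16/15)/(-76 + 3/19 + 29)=-152/6675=-0.02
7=7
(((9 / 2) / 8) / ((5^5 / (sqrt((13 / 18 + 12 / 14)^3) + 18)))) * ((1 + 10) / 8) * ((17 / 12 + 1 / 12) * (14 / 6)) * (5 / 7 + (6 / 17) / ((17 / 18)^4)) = 25191618353 * sqrt(2786) / 667900732800000 + 10253874807 / 567942800000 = 0.02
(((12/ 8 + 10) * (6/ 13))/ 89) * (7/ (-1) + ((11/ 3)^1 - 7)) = -713/ 1157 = -0.62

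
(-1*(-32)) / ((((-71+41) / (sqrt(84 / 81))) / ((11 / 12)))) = -88*sqrt(21) / 405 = -1.00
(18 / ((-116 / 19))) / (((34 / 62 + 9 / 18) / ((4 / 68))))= -5301 / 32045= -0.17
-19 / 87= -0.22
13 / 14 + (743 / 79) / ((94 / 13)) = 57941 / 25991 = 2.23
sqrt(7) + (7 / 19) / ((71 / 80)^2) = 44800 / 95779 + sqrt(7) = 3.11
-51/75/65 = -17/1625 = -0.01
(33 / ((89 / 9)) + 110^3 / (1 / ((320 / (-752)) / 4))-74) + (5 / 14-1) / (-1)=-8296230515 / 58562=-141665.76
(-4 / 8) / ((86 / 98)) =-49 / 86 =-0.57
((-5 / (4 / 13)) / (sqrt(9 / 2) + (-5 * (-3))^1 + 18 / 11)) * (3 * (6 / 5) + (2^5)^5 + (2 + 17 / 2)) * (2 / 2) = -2926954333303 / 87852 + 527811437153 * sqrt(2) / 175704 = -29068607.28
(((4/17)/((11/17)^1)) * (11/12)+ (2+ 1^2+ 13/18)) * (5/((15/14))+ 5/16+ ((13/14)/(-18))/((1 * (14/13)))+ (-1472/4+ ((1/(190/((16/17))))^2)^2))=-1272214648906912767677/864014804330580000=-1472.45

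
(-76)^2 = 5776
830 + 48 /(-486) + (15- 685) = 12952 /81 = 159.90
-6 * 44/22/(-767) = 12/767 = 0.02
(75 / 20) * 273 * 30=61425 / 2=30712.50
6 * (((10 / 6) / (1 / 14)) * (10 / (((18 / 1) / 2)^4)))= 1400 / 6561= 0.21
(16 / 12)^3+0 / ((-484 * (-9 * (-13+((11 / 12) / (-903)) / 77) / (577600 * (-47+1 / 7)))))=64 / 27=2.37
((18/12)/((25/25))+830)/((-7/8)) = -6652/7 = -950.29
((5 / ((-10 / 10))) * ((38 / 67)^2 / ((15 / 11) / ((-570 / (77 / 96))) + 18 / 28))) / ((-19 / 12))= 116444160 / 73471463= 1.58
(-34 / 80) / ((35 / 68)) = -289 / 350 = -0.83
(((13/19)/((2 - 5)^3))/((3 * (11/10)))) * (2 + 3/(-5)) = -182/16929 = -0.01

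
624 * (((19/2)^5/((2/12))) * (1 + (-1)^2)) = 579407166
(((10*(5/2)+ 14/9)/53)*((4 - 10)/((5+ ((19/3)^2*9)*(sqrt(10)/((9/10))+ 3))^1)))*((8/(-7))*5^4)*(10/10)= -8776080000/1597050007+ 3235462500*sqrt(10)/1597050007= 0.91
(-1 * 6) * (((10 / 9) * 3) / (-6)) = 3.33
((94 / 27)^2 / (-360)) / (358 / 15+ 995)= -2209 / 66847842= -0.00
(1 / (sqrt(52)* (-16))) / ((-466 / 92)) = 23* sqrt(13) / 48464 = 0.00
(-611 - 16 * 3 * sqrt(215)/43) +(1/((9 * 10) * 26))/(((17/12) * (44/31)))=-89120429/145860 - 48 * sqrt(215)/43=-627.37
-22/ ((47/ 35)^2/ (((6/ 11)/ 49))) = -0.14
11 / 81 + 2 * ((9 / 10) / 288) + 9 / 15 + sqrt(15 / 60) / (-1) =3137 / 12960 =0.24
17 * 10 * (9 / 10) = 153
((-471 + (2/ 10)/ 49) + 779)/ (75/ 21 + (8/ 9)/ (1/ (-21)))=-226383/ 11095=-20.40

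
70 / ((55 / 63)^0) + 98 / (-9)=59.11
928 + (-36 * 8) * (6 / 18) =832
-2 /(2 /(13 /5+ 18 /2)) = -58 /5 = -11.60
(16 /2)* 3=24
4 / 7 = 0.57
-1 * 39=-39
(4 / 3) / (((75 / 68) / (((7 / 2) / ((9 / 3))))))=1.41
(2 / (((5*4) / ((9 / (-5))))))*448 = -80.64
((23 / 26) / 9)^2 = 529 / 54756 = 0.01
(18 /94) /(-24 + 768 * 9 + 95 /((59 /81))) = 177 /6487363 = 0.00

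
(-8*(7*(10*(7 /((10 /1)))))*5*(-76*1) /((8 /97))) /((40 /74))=3341359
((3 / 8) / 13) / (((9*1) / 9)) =3 / 104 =0.03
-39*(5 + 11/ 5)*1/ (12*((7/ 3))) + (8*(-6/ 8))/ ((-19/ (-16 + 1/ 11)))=-110109/ 7315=-15.05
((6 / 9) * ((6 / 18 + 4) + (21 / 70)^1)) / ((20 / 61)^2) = 517219 / 18000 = 28.73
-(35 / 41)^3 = -0.62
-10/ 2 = -5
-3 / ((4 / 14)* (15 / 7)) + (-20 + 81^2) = 65361 / 10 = 6536.10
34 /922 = 17 /461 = 0.04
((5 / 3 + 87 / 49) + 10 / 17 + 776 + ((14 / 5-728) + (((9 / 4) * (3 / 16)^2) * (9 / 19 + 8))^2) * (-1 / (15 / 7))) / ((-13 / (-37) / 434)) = 30332953628375697167 / 21959815987200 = 1381293.62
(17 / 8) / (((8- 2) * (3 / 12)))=17 / 12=1.42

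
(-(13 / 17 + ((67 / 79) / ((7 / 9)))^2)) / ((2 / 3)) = -15235305 / 5198753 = -2.93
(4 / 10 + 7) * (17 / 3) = 629 / 15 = 41.93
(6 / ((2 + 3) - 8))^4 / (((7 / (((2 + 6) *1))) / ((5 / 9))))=640 / 63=10.16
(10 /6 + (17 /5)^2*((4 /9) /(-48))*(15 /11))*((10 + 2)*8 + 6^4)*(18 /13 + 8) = 19865.58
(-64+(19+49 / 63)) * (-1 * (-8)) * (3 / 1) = -3184 / 3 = -1061.33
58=58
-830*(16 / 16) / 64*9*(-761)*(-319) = -906704865 / 32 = -28334527.03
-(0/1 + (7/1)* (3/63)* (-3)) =1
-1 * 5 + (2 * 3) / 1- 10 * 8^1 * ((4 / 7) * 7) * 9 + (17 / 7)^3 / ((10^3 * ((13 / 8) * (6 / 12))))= -1604672799 / 557375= -2878.98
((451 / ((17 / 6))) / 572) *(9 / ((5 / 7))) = 7749 / 2210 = 3.51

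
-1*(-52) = 52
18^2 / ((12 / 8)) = 216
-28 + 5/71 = -1983/71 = -27.93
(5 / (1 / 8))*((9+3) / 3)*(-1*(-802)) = 128320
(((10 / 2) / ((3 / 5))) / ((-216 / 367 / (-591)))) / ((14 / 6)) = 1807475 / 504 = 3586.26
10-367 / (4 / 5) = -1795 / 4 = -448.75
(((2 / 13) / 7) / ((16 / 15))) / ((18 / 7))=5 / 624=0.01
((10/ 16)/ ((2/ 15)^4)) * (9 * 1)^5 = 14946778125/ 128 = 116771704.10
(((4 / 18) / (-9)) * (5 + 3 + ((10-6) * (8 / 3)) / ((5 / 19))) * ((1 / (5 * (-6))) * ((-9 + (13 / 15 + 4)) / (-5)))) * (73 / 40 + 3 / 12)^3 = 1613011127 / 5467500000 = 0.30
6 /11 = 0.55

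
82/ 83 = 0.99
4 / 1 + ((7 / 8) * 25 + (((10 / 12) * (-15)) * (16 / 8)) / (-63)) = 13241 / 504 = 26.27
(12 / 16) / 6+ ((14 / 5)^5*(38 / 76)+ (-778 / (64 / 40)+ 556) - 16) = 139.93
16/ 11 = 1.45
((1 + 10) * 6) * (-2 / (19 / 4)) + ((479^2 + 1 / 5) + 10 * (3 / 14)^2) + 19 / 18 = 9611338294 / 41895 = 229414.93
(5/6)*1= 5/6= 0.83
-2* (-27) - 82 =-28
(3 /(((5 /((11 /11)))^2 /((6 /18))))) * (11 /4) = 11 /100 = 0.11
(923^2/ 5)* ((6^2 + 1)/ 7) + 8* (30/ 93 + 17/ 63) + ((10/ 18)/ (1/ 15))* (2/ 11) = 96739765567/ 107415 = 900616.91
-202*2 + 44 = -360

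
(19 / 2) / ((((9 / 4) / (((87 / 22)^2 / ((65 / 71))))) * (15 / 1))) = 1134509 / 235950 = 4.81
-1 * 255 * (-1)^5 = 255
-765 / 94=-8.14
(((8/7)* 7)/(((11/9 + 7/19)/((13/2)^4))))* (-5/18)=-2713295/1088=-2493.84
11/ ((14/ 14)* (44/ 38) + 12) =0.84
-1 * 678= -678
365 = 365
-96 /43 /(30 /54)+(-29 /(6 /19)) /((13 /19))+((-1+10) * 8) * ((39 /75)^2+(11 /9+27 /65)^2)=74.32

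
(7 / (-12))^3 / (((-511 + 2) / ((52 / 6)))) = 4459 / 1319328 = 0.00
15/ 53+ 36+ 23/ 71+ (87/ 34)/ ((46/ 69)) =10349279/ 255884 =40.45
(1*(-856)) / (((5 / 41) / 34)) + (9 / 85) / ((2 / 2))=-20285479 / 85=-238652.69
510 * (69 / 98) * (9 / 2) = 158355 / 98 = 1615.87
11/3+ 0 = 11/3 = 3.67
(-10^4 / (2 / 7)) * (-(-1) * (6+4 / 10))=-224000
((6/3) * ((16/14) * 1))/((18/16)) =128/63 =2.03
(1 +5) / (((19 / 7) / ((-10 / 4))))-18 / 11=-1497 / 209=-7.16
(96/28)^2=576/49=11.76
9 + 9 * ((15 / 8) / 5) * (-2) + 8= 41 / 4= 10.25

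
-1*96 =-96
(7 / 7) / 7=0.14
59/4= 14.75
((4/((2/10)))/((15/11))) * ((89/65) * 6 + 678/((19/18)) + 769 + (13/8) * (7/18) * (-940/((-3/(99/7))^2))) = -1493933969/8645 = -172809.02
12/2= 6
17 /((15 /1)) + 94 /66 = 422 /165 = 2.56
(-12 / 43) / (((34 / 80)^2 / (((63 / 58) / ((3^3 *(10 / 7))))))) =-15680 / 360383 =-0.04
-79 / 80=-0.99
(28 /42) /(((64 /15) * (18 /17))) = 85 /576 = 0.15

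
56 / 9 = 6.22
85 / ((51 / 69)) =115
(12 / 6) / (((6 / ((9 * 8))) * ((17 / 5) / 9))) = 1080 / 17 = 63.53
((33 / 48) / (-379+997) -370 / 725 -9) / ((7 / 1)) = -13633957 / 10036320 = -1.36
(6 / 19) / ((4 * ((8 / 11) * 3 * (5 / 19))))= 11 / 80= 0.14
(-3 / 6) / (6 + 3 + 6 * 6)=-1 / 90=-0.01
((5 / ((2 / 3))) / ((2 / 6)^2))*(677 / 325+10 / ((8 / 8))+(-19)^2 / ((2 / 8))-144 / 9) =12636729 / 130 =97205.61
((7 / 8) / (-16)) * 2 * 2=-7 / 32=-0.22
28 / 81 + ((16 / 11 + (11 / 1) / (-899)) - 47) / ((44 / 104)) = -945749308 / 8811099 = -107.34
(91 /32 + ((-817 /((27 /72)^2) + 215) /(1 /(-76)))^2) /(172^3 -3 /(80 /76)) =2343138006690295 /65946249144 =35531.03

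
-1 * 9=-9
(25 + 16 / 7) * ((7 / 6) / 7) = 191 / 42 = 4.55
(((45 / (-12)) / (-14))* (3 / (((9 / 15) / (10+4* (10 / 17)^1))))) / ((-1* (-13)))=1125 / 884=1.27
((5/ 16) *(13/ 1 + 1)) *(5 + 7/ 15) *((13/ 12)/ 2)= 3731/ 288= 12.95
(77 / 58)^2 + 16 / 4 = 19385 / 3364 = 5.76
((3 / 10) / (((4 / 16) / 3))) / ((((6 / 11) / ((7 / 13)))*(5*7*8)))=33 / 2600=0.01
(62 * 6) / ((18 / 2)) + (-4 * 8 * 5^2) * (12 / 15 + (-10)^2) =-241796 / 3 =-80598.67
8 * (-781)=-6248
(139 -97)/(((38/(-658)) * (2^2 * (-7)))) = 987/38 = 25.97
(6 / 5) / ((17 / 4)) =24 / 85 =0.28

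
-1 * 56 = -56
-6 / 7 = -0.86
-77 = -77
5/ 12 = 0.42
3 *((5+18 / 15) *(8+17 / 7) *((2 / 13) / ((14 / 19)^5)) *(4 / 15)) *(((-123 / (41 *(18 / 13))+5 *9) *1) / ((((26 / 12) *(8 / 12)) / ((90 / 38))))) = 2573.13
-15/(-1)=15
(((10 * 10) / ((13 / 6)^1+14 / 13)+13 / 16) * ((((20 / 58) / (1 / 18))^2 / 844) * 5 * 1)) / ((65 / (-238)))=-2374326675 / 89790206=-26.44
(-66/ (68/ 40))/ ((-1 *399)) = 220/ 2261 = 0.10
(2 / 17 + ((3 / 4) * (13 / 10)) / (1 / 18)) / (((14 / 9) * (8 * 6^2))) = 6007 / 152320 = 0.04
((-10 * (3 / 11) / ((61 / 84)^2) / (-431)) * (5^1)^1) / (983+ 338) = 1058400 / 23304105781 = 0.00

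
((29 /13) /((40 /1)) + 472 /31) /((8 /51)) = 12563289 /128960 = 97.42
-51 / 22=-2.32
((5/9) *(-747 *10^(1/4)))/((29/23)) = -9545 *10^(1/4)/29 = -585.30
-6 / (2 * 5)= -3 / 5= -0.60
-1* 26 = -26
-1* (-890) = 890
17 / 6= 2.83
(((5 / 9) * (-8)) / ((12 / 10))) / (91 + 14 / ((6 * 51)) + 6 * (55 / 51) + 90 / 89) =-3026 / 80499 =-0.04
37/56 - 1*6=-299/56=-5.34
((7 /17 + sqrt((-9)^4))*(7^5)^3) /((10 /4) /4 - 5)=-7509285862584128 /85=-88344539559813.27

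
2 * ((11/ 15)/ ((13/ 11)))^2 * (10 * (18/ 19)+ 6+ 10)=14172488/ 722475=19.62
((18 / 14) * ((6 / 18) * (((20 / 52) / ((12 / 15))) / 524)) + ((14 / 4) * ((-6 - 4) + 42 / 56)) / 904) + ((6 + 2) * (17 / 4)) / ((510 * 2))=-2698249 / 1293190080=-0.00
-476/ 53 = -8.98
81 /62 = 1.31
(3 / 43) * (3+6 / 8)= 0.26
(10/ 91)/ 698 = 5/ 31759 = 0.00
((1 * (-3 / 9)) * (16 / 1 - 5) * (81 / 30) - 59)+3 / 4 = -1363 / 20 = -68.15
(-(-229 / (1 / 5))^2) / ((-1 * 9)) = 1311025 / 9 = 145669.44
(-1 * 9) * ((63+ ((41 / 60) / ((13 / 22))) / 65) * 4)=-9585006 / 4225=-2268.64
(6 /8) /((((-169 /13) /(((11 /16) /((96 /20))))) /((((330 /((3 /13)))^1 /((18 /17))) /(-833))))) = 3025 /225792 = 0.01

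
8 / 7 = 1.14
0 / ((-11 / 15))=0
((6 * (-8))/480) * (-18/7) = 9/35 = 0.26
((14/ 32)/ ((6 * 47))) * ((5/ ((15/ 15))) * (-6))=-35/ 752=-0.05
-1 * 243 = -243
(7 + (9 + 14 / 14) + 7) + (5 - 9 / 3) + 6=32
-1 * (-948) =948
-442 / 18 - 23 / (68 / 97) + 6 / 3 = -55.36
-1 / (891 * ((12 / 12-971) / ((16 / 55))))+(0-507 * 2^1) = -24100168942 / 23767425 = -1014.00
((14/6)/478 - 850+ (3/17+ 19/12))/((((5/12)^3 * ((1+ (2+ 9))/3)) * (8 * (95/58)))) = -223.72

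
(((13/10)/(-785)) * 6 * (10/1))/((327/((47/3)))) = -1222/256695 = -0.00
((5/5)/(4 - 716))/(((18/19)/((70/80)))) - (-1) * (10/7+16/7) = 3.71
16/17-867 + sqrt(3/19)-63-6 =-15896/17 + sqrt(57)/19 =-934.66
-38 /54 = -19 /27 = -0.70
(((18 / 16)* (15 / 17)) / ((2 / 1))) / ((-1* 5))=-27 / 272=-0.10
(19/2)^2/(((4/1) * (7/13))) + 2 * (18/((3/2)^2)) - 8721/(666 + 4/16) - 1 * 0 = 13375517/298480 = 44.81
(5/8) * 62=155/4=38.75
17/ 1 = 17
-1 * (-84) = 84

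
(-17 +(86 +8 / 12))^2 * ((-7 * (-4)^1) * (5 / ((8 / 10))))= 7644175 / 9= 849352.78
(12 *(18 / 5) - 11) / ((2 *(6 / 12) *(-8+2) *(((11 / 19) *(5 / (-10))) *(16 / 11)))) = 3059 / 240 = 12.75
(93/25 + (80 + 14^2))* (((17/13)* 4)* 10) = 951048/65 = 14631.51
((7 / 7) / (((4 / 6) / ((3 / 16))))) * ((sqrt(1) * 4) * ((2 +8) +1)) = 99 / 8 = 12.38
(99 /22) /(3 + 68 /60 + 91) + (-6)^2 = 102879 /2854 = 36.05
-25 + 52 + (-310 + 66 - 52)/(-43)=1457/43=33.88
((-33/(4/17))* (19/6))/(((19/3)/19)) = -10659/8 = -1332.38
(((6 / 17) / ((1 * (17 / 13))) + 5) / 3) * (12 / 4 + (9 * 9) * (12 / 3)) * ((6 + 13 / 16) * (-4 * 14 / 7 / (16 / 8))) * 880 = -3980847860 / 289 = -13774560.07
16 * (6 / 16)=6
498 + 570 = 1068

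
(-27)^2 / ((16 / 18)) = 6561 / 8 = 820.12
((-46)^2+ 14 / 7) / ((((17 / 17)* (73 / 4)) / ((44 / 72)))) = 15532 / 219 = 70.92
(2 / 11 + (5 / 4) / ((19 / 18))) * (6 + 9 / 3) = 5139 / 418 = 12.29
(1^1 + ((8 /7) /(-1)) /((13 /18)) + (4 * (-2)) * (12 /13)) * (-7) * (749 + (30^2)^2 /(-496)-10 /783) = -536480200 /10881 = -49304.31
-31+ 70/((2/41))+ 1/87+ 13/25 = 3054856/2175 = 1404.53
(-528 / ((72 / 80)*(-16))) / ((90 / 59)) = 649 / 27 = 24.04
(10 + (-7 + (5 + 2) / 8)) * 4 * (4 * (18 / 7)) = 1116 / 7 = 159.43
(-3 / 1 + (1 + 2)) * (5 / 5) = 0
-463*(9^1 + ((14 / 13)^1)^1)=-60653 / 13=-4665.62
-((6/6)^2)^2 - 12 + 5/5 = -12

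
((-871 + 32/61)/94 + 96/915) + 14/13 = -3010951/372710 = -8.08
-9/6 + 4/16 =-5/4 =-1.25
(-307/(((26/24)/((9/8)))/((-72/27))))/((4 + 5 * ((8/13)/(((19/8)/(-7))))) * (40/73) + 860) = 3832281/3864145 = 0.99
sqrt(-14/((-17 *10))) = sqrt(595)/85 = 0.29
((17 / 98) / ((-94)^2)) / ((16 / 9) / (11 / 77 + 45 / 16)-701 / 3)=-50643 / 601214676328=-0.00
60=60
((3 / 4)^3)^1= 27 / 64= 0.42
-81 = -81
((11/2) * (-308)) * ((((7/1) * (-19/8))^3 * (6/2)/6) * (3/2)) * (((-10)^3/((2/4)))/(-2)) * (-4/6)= -249085442375/64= -3891960037.11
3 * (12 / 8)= 9 / 2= 4.50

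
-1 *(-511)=511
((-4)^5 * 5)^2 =26214400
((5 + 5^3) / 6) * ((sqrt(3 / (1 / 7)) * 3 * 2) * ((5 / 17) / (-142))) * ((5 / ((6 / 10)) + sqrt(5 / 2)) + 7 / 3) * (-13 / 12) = 4225 * sqrt(210) / 28968 + 33800 * sqrt(21) / 10863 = 16.37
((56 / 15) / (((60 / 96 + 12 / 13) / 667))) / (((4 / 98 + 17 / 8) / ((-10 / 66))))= -9458176 / 84051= -112.53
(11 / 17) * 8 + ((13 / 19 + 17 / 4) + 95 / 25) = 89863 / 6460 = 13.91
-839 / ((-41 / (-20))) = -16780 / 41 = -409.27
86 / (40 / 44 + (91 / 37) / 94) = 3290188 / 35781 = 91.95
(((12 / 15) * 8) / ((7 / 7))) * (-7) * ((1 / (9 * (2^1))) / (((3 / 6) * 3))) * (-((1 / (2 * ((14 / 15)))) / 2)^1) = 0.44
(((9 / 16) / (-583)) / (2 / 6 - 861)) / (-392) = -0.00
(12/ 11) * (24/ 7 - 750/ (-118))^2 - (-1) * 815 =1725107257/ 1876259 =919.44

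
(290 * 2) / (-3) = -580 / 3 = -193.33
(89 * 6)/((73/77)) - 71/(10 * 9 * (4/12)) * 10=118171/219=539.59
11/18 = 0.61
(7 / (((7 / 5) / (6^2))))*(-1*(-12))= 2160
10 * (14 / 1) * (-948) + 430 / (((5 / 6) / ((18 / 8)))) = -131559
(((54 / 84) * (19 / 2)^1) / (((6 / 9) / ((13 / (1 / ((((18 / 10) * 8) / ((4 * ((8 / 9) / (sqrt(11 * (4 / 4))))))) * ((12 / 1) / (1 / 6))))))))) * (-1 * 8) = -9723402 * sqrt(11) / 35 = -921396.46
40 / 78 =20 / 39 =0.51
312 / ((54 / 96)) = 1664 / 3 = 554.67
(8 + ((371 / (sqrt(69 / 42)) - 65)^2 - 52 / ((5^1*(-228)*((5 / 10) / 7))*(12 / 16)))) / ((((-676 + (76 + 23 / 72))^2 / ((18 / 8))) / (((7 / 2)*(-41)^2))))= 13197541318018344 / 4073393523865 - 3309790695120*sqrt(322) / 42877826567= 1854.79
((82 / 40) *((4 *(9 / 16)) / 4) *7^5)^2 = 38462112379089 / 102400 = 375606566.20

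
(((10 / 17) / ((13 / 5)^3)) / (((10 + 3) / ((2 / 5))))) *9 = 4500 / 485537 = 0.01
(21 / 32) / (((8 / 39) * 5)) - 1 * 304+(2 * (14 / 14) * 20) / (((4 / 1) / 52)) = 277299 / 1280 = 216.64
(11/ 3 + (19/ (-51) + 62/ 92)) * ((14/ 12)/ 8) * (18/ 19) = 65163/ 118864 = 0.55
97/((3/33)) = 1067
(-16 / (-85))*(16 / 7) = 0.43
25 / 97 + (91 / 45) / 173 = 0.27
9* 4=36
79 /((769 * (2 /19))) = 1501 /1538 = 0.98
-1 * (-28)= 28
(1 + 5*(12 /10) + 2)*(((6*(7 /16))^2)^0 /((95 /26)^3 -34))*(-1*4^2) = -843648 /86597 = -9.74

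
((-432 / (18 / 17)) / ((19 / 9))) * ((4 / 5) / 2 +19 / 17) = -27864 / 95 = -293.31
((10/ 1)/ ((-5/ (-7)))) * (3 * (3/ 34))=63/ 17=3.71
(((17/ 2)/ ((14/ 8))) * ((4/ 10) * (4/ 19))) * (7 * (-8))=-2176/ 95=-22.91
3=3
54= 54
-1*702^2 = -492804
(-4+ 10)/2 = 3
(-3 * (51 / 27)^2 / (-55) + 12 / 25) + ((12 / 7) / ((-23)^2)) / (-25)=18544763 / 27494775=0.67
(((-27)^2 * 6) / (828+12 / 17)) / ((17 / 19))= 13851 / 2348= 5.90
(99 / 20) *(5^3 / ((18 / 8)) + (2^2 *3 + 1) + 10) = 7777 / 20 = 388.85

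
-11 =-11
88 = 88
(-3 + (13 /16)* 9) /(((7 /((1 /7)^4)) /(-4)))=-69 /67228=-0.00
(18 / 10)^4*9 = 59049 / 625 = 94.48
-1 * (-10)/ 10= 1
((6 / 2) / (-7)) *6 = -18 / 7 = -2.57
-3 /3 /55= -1 /55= -0.02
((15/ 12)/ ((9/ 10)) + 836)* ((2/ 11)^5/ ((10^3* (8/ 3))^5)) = 406971/ 329832448000000000000000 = 0.00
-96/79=-1.22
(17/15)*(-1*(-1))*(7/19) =119/285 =0.42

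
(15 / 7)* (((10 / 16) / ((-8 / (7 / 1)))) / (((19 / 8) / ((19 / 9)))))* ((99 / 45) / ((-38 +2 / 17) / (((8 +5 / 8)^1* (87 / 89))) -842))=16269 / 6009424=0.00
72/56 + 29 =212/7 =30.29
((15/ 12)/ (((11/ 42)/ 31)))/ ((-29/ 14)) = -22785/ 319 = -71.43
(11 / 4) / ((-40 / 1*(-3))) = 11 / 480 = 0.02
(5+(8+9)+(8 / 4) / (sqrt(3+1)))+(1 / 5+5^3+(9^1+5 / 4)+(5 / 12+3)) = 2428 / 15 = 161.87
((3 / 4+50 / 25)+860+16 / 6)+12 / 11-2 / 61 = 866.47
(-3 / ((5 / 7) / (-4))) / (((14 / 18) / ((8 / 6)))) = 144 / 5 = 28.80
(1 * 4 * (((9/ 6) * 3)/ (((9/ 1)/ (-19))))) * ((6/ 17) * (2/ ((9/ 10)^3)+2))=-262808/ 4131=-63.62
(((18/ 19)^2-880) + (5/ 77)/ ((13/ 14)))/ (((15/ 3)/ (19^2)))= -45378298/ 715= -63466.15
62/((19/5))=310/19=16.32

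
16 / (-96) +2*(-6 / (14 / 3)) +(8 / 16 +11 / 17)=-568 / 357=-1.59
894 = 894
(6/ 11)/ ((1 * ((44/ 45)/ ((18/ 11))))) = 0.91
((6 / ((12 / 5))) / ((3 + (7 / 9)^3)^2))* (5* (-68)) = -9034497 / 128018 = -70.57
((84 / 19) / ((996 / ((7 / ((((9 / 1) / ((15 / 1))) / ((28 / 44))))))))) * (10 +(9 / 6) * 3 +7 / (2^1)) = 10290 / 17347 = 0.59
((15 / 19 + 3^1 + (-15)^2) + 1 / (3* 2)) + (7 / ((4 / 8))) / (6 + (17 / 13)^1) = 230.87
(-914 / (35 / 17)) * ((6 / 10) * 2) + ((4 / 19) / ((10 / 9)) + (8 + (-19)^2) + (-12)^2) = -19.54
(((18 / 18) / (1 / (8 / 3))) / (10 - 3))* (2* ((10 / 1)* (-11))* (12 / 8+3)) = -2640 / 7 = -377.14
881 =881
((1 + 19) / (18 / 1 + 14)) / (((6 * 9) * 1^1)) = 5 / 432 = 0.01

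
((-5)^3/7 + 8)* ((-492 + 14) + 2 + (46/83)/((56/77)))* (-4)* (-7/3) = 3628917/83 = 43721.89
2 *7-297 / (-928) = 13289 / 928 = 14.32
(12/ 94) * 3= 18/ 47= 0.38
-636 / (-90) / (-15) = -106 / 225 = -0.47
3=3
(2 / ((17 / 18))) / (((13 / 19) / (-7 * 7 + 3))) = -31464 / 221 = -142.37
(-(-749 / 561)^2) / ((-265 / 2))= 1122002 / 83401065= 0.01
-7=-7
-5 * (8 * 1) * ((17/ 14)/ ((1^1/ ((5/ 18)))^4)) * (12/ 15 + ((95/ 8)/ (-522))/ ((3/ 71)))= -24873125/ 328784832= -0.08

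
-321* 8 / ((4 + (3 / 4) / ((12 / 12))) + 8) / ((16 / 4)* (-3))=856 / 51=16.78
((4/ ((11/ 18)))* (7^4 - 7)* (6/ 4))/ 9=2611.64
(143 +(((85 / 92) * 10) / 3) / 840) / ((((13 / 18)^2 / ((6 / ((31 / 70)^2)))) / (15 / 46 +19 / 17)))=17686068181425 / 1460544137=12109.23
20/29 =0.69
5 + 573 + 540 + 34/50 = 27967/25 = 1118.68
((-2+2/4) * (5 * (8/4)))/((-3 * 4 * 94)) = 0.01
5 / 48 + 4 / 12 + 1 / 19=149 / 304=0.49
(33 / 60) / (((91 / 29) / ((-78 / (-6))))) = 319 / 140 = 2.28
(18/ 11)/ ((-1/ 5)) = -8.18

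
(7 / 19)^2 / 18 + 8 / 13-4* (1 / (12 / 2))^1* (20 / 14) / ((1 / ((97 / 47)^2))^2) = -48058734030653 / 2885443209558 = -16.66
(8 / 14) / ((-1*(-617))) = 4 / 4319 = 0.00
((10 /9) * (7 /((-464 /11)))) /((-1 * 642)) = 385 /1340496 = 0.00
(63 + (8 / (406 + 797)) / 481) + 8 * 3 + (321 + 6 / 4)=473908633 / 1157286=409.50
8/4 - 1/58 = 115/58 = 1.98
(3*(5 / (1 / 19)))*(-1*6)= -1710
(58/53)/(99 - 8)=0.01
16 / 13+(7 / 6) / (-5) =1.00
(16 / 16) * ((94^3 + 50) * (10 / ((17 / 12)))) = 99676080 / 17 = 5863298.82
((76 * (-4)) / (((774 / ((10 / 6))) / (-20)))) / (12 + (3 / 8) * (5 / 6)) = 243200 / 228717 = 1.06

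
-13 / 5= -2.60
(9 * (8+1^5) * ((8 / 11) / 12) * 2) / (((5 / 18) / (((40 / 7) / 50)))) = 4.04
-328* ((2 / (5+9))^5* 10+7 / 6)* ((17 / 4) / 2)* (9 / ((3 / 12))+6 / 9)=-4512374515 / 151263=-29831.32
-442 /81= -5.46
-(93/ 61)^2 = -8649/ 3721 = -2.32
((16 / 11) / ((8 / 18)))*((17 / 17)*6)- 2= 194 / 11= 17.64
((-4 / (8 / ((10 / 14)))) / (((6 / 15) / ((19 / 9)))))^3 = -107171875 / 16003008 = -6.70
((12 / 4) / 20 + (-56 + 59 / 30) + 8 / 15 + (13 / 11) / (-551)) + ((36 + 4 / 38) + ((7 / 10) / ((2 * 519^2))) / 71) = -3998323487645 / 231828776982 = -17.25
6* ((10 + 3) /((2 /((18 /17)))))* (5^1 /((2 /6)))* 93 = 979290 /17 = 57605.29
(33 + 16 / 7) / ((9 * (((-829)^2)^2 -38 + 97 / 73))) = 949 / 114321504379572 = 0.00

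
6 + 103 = 109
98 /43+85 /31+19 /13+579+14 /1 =10388433 /17329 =599.48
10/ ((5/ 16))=32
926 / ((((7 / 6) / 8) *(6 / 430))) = 3185440 / 7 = 455062.86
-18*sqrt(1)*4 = -72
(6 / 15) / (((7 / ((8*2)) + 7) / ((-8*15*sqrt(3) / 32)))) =-24*sqrt(3) / 119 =-0.35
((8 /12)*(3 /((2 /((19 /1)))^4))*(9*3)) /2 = 3518667 /16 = 219916.69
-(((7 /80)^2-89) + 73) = 102351 /6400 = 15.99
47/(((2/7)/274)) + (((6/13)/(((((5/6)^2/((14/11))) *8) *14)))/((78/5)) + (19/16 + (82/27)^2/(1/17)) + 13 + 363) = 4944567462413/108416880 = 45606.99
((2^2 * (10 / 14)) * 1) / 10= 2 / 7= 0.29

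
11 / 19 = 0.58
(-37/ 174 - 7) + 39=5531/ 174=31.79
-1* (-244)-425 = -181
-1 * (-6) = 6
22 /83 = 0.27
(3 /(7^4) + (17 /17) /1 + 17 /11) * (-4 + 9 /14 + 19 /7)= -605349 /369754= -1.64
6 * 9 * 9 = 486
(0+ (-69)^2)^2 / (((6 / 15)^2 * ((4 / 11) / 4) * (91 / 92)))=143369540325 / 91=1575489454.12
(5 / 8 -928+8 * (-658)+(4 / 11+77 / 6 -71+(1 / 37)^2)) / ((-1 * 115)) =2258552663 / 41562840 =54.34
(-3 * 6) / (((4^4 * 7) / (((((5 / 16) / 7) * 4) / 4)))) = -45 / 100352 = -0.00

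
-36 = -36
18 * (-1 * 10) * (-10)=1800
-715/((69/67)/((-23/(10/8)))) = 38324/3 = 12774.67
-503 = -503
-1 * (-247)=247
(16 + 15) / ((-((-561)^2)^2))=-31 / 99049307841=-0.00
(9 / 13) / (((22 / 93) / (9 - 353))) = -1006.74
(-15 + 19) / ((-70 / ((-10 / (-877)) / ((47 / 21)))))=-12 / 41219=-0.00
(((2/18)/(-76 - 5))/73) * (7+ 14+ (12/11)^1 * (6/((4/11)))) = -13/17739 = -0.00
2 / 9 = 0.22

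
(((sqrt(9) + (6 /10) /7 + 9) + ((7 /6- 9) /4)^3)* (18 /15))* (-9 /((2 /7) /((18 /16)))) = -19923723 /102400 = -194.57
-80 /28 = -20 /7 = -2.86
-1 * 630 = -630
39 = 39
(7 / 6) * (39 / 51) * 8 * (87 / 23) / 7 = 1508 / 391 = 3.86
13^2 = 169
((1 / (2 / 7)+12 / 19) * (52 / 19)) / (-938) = -2041 / 169309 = -0.01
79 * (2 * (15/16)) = 1185/8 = 148.12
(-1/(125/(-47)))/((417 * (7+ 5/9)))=141/1181500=0.00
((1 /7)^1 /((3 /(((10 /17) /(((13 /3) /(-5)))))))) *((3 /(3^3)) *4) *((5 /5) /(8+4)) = -0.00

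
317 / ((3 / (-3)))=-317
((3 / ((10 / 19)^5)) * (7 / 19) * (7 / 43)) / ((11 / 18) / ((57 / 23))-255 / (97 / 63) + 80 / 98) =-46710758333043 / 1725307105150000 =-0.03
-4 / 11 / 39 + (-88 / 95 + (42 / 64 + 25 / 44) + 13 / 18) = 1.01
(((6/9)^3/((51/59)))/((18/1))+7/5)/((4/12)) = 87931/20655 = 4.26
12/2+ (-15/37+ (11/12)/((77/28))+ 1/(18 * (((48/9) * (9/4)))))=47413/7992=5.93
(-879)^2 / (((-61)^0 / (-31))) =-23951871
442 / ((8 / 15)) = 3315 / 4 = 828.75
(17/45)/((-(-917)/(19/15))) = 323/618975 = 0.00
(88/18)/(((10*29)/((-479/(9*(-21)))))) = 10538/246645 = 0.04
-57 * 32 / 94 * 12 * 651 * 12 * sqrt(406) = -85494528 * sqrt(406) / 47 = -36652489.49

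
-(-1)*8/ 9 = 8/ 9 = 0.89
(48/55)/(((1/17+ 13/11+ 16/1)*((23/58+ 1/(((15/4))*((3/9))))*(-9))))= -1972/419523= -0.00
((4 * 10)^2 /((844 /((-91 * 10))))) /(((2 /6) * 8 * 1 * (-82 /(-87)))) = -5937750 /8651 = -686.37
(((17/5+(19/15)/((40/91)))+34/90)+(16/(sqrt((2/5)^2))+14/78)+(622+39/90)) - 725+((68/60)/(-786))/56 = -2391590291/42915600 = -55.73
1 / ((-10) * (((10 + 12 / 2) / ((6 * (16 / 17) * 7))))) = -21 / 85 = -0.25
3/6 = 1/2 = 0.50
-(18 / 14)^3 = -729 / 343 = -2.13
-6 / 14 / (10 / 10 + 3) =-3 / 28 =-0.11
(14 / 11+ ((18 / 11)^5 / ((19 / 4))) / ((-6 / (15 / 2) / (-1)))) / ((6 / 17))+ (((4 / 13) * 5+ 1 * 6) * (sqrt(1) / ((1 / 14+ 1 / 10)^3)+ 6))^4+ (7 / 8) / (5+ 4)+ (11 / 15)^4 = 41969161268598722776334272871268929 / 7431311656637051040000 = 5647611512984.42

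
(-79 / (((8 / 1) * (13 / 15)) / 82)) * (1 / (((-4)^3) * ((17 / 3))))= 145755 / 56576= 2.58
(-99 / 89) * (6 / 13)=-594 / 1157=-0.51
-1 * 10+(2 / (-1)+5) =-7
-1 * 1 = -1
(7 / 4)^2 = 49 / 16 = 3.06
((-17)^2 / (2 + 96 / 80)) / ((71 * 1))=1445 / 1136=1.27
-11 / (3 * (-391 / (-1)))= -11 / 1173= -0.01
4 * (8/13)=32/13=2.46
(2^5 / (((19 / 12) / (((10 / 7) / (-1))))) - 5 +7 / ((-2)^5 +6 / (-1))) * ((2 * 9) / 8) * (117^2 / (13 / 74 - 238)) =41294880783 / 9362668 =4410.59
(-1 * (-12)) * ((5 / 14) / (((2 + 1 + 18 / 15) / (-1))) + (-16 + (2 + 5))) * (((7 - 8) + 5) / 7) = -21368 / 343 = -62.30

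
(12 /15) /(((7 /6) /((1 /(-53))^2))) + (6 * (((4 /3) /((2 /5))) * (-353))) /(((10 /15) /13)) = -13535026026 /98315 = -137670.00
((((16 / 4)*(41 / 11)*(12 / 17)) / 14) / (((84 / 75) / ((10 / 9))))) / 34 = 10250 / 467313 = 0.02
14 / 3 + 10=44 / 3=14.67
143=143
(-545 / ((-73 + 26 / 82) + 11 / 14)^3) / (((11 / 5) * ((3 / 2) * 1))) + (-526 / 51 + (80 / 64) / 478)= -777336940631080895743 / 75391534982313492888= -10.31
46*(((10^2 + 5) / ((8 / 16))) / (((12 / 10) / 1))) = 8050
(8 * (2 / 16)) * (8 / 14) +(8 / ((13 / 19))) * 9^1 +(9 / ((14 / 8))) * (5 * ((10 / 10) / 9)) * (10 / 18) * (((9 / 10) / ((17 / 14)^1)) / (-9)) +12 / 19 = 28121092 / 264537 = 106.30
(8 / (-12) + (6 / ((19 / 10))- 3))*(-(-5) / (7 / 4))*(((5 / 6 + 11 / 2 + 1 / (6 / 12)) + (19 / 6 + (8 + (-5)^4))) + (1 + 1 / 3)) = -1123750 / 1197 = -938.81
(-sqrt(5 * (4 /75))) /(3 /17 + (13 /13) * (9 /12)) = -0.56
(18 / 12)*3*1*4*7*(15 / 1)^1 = 1890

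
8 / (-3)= -8 / 3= -2.67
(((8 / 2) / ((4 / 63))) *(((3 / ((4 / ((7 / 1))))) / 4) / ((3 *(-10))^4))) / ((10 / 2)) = 49 / 2400000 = 0.00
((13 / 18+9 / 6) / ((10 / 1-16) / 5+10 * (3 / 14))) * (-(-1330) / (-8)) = -391.84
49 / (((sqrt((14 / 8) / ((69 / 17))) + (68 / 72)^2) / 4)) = 24830064 / 51763 -3429216*sqrt(8211) / 879971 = 126.57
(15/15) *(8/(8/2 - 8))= -2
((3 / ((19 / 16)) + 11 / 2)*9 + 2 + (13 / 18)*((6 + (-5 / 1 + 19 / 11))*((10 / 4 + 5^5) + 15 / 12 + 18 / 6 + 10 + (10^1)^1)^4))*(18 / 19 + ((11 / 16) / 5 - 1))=16495010074939.77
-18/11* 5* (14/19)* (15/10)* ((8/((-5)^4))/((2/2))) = -3024/26125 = -0.12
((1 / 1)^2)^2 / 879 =0.00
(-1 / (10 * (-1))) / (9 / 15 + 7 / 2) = 0.02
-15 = -15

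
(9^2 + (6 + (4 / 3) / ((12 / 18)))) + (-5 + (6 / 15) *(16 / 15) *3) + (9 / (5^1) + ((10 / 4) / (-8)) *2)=86.46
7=7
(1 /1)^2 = 1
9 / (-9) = -1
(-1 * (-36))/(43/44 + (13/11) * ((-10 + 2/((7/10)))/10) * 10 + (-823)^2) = 1008/18965003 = 0.00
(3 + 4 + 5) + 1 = 13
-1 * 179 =-179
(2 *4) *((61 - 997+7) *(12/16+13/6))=-21676.67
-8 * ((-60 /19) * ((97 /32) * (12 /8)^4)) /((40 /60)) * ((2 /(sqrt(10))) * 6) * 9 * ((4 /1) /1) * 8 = 3818502 * sqrt(10) /19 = 635534.92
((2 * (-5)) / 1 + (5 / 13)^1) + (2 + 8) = 5 / 13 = 0.38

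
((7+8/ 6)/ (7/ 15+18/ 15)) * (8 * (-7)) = -280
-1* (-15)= 15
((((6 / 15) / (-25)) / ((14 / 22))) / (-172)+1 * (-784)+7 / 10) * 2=-58943314 / 37625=-1566.60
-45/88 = -0.51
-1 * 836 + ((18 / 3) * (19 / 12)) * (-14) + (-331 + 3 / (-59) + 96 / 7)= -531257 / 413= -1286.34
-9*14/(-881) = 126/881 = 0.14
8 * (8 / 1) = 64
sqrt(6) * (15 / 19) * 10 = 150 * sqrt(6) / 19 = 19.34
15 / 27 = 5 / 9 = 0.56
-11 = -11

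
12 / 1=12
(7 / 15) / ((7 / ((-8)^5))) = -32768 / 15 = -2184.53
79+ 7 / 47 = 3720 / 47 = 79.15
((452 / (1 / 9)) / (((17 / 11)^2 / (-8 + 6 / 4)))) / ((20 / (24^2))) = -460725408 / 1445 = -318841.11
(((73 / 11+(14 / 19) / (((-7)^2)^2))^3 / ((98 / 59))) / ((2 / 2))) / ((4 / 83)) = 527353819752117680459 / 144413331018763576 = 3651.70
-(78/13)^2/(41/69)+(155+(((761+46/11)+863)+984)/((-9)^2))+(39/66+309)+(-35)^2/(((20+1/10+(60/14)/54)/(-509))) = -9431686679489/309612402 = -30462.88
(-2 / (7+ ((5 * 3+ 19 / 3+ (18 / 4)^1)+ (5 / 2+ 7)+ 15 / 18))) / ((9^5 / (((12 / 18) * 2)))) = -16 / 15293691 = -0.00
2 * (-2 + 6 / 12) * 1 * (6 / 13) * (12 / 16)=-27 / 26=-1.04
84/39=28/13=2.15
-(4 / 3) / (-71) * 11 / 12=11 / 639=0.02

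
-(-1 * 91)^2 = -8281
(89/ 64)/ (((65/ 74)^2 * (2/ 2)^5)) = 121841/ 67600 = 1.80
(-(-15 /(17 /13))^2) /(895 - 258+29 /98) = -0.21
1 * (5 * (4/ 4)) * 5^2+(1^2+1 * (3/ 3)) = 127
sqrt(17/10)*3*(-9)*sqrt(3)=-60.97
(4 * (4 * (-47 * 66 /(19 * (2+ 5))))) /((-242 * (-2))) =-1128 /1463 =-0.77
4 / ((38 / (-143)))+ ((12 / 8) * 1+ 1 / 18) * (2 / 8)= -5015 / 342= -14.66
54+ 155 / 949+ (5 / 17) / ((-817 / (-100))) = 714382989 / 13180661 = 54.20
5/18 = 0.28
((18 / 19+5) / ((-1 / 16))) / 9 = -10.57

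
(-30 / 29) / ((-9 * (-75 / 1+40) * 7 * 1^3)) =-2 / 4263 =-0.00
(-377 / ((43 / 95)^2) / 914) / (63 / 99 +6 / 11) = -2878975 / 1689986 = -1.70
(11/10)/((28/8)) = 11/35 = 0.31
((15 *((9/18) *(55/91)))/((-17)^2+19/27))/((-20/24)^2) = 8019/355901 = 0.02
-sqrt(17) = -4.12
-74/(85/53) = -3922/85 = -46.14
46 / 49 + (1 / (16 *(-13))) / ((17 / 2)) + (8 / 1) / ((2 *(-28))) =68903 / 86632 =0.80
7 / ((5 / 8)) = 56 / 5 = 11.20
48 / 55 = 0.87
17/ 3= 5.67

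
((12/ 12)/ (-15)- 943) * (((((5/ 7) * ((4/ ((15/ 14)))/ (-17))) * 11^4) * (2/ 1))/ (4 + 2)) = 1656892688/ 2295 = 721957.60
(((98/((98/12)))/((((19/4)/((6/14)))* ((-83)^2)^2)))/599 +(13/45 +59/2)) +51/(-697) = 414575305643673017/13951380998104830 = 29.72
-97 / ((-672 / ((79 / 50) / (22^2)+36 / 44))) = 1928263 / 16262400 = 0.12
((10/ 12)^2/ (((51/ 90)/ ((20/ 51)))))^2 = 1562500/ 6765201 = 0.23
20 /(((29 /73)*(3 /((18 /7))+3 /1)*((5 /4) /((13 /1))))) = 91104 /725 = 125.66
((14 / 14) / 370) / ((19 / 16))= 8 / 3515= 0.00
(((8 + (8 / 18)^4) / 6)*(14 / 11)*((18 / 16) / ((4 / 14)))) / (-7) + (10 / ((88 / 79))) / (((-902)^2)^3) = -49710752422356743629063 / 51825163962845277556992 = -0.96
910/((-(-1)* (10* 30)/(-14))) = -637/15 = -42.47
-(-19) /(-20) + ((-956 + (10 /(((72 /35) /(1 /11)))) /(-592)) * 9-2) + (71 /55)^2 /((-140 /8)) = -2157891206951 /250712000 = -8607.05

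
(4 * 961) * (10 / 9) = 38440 / 9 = 4271.11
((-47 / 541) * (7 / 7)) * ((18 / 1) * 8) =-6768 / 541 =-12.51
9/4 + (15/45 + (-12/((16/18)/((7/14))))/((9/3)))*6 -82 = -365/4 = -91.25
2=2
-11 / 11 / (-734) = 1 / 734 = 0.00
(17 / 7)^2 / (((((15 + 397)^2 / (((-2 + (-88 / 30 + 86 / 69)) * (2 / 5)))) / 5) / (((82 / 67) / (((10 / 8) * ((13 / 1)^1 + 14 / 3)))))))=-284376 / 20026874525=-0.00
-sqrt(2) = -1.41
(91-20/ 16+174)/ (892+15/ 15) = 1055/ 3572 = 0.30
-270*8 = -2160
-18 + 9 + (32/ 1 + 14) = 37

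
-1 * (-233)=233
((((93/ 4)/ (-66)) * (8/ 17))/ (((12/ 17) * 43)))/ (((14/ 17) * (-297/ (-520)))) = -34255/ 2950101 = -0.01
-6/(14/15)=-45/7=-6.43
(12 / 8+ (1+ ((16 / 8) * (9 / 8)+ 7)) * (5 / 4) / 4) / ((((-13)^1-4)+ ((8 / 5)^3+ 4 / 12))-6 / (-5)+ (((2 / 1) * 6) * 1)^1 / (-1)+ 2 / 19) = -0.20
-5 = -5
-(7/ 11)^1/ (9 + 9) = -7/ 198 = -0.04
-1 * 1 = -1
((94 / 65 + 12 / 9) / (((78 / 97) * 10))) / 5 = 26287 / 380250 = 0.07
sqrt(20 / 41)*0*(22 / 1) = 0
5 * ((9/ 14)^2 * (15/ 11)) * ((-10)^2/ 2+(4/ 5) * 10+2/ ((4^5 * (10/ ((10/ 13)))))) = 2345247675/ 14350336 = 163.43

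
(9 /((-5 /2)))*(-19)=342 /5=68.40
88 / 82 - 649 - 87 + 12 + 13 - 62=-31649 / 41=-771.93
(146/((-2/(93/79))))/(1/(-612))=52593.27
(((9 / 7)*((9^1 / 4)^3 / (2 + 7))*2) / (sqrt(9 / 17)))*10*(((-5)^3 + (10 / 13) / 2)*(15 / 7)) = -7381125*sqrt(17) / 2548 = -11943.94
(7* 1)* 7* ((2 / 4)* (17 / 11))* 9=7497 / 22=340.77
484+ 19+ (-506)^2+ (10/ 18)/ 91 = 210105446/ 819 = 256539.01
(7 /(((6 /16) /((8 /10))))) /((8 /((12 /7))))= 16 /5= 3.20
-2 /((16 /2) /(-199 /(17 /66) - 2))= 193.65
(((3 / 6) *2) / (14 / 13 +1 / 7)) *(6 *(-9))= -1638 / 37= -44.27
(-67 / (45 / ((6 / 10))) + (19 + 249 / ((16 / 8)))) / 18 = 21391 / 2700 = 7.92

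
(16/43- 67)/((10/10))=-2865/43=-66.63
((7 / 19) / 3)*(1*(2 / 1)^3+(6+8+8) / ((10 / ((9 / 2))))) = 1253 / 570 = 2.20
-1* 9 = -9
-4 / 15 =-0.27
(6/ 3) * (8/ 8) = 2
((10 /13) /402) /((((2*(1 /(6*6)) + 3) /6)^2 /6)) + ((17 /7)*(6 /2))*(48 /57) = 433097904 /70085015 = 6.18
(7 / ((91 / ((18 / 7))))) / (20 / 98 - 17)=-126 / 10699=-0.01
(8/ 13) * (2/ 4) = 4/ 13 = 0.31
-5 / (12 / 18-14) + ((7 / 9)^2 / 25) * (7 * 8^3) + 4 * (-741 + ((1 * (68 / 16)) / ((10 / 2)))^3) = -465660017 / 162000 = -2874.44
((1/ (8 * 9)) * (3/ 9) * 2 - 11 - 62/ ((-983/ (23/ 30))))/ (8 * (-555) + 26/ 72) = 5808437/ 2356649115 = 0.00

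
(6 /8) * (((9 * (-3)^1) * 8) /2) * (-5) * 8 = 3240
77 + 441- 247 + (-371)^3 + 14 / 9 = -459580846 / 9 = -51064538.44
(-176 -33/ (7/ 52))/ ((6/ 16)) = -23584/ 21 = -1123.05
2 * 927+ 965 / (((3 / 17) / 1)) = 21967 / 3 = 7322.33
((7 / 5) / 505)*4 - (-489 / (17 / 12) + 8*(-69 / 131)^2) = 252642629936 / 736635925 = 342.97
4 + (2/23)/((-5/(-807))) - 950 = -107176/115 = -931.97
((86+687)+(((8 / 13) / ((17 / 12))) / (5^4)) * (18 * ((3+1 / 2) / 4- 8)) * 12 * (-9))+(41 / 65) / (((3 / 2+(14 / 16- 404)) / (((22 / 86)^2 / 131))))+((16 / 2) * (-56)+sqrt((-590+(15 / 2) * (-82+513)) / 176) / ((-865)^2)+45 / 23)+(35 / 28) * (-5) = sqrt(116270) / 65843800+192168614125562387 / 581741611132500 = 330.33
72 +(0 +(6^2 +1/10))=1081/10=108.10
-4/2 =-2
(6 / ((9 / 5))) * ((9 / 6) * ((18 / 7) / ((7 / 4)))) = 360 / 49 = 7.35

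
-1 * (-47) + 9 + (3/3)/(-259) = 14503/259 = 56.00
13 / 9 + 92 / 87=653 / 261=2.50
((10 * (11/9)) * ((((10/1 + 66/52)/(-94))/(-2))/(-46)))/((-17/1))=16115/17200872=0.00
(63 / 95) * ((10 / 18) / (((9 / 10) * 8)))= 35 / 684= 0.05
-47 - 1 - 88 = -136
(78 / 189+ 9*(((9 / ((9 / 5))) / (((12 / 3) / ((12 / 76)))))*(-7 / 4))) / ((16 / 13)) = -671203 / 306432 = -2.19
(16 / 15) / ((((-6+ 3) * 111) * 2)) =-8 / 4995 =-0.00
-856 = -856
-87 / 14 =-6.21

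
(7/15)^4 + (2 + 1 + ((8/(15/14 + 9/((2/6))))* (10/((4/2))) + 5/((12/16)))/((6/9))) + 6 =140495156/6631875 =21.18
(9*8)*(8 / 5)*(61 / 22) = 319.42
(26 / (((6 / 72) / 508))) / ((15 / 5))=52832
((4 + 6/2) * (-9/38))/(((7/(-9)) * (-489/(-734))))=9909/3097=3.20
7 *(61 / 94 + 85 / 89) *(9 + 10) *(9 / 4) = 16062543 / 33464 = 479.99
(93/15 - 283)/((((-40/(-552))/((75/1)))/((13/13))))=-286488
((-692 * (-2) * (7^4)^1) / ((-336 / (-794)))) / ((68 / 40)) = 235575830 / 51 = 4619133.92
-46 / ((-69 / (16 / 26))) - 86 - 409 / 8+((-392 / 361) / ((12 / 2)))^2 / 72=-150088241477 / 1097824104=-136.71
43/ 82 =0.52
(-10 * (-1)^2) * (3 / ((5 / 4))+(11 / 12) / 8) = -1207 / 48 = -25.15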